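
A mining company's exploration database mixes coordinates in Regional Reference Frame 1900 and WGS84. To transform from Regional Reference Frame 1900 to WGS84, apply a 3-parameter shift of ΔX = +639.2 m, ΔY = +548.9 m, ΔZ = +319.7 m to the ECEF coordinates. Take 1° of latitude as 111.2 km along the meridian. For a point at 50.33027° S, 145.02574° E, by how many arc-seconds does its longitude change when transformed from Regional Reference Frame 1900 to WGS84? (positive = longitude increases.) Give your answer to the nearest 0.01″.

Δλ = -41.39″

sin φ = -0.769737, cos φ = 0.638361, sin λ = 0.573208, cos λ = -0.819410.
East component: ΔE = −sin λ·ΔX + cos λ·ΔY = −(0.573208)(639.2) + (-0.819410)(548.9) = -816.17 m.
1° of latitude spans 111200 m; at latitude φ, 1° of longitude spans that × cos φ = 70985.8 m, so Δλ = -816.17 / 70985.8 × 3600 = -41.391″.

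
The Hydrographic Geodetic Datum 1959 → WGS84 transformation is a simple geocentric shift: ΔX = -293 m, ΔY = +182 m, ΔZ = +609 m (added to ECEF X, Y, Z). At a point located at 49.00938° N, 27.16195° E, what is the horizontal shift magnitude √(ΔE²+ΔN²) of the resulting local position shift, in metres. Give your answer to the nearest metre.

At φ = 49.00938°, λ = 27.16195°: sin φ = 0.754817, cos φ = 0.655935, sin λ = 0.456507, cos λ = 0.889720.
ΔE = −sin λ·ΔX + cos λ·ΔY = −(0.456507)·(-293) + (0.889720)·(182) = 295.69 m.
ΔN = −sin φ cos λ·ΔX − sin φ sin λ·ΔY + cos φ·ΔZ = −(0.754817)(0.889720)(-293) − (0.754817)(0.456507)(182) + (0.655935)(609) = 533.52 m.
Horizontal magnitude = √(ΔE² + ΔN²) = √(295.69² + 533.52²) = 609.98 m.

610 m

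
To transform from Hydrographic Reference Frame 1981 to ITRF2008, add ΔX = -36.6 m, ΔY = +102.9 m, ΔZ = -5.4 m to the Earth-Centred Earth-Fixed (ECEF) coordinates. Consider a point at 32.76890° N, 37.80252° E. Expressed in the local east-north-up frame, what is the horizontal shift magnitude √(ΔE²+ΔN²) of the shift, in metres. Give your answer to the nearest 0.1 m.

106.3 m

The local east axis at (φ, λ) is (−sin λ, cos λ, 0), so ΔE = −sin(37.80252°)·(-36.6) + cos(37.80252°)·102.9 = 103.74 m.
The local north axis is (−sin φ cos λ, −sin φ sin λ, cos φ), giving ΔN = 15.652 − 34.138 − 4.541 = -23.03 m.
Horizontal magnitude = √(ΔE² + ΔN²) = √(103.74² + (-23.03)²) = 106.26 m.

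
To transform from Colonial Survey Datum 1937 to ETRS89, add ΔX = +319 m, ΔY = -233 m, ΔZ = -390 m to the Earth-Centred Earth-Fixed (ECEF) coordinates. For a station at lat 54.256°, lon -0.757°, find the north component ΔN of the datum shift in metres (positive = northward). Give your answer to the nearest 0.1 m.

ΔN = -489.2 m

The local north axis is (−sin φ cos λ, −sin φ sin λ, cos φ), giving ΔN = -258.889 − 2.498 − 227.824 = -489.21 m.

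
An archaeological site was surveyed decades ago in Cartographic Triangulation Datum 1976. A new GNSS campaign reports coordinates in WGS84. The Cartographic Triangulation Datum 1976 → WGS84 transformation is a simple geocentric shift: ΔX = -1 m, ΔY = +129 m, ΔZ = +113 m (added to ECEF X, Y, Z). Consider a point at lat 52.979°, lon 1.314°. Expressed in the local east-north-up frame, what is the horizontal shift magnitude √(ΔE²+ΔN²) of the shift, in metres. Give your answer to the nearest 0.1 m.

145.1 m

The local east axis at (φ, λ) is (−sin λ, cos λ, 0), so ΔE = −sin(1.314°)·(-1) + cos(1.314°)·129 = 128.99 m.
The local north axis is (−sin φ cos λ, −sin φ sin λ, cos φ), giving ΔN = 0.798 − 2.362 + 68.038 = 66.47 m.
Horizontal magnitude = √(ΔE² + ΔN²) = √(128.99² + 66.47²) = 145.11 m.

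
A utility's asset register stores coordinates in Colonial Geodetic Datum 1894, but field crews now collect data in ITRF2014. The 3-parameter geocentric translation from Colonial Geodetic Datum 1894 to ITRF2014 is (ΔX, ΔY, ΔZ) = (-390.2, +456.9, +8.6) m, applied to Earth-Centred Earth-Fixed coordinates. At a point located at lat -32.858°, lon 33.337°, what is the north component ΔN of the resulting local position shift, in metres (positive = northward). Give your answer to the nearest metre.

ΔN = -33 m

The local north axis is (−sin φ cos λ, −sin φ sin λ, cos φ), giving ΔN = -176.871 + 136.234 + 7.224 = -33.41 m.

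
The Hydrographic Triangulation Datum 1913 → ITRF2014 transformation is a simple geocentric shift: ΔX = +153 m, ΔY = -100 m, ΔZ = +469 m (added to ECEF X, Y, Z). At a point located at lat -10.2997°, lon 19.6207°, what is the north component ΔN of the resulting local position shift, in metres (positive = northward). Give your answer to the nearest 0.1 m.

The local north axis is (−sin φ cos λ, −sin φ sin λ, cos φ), giving ΔN = 25.768 − 6.004 + 461.443 = 481.21 m.

ΔN = 481.2 m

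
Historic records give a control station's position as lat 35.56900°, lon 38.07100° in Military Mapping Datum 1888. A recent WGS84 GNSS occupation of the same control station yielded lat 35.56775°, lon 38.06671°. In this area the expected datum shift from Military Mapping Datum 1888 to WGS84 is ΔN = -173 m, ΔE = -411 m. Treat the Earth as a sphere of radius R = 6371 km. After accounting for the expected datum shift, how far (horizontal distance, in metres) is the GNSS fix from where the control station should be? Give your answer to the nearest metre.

41 m

Observed coordinate differences: Δφ = -0.00125°, Δλ = -0.00429°.
Converting to metres (1° lat = 111195 m, cos φ = 0.813416): observed ΔN = -139.0 m, observed ΔE = -388.0 m.
Subtracting the expected shift leaves a residual of -139.0 − (-173) = 34.0 m north and -388.0 − (-411) = 23.0 m east.
Residual distance = √(34.0² + 23.0²) = 41.0 m.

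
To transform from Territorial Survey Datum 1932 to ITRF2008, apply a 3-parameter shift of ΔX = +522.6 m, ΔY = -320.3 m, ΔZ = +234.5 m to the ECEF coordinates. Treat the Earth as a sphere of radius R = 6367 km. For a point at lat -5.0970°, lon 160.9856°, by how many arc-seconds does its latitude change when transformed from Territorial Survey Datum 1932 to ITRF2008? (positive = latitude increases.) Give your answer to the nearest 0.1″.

sin φ = -0.088842, cos φ = 0.996046, sin λ = 0.325806, cos λ = -0.945437.
North component: ΔN = −sin φ cos λ·ΔX − sin φ sin λ·ΔY + cos φ·ΔZ = −(-0.088842)(-0.945437)(522.6) − (-0.088842)(0.325806)(-320.3) + (0.996046)(234.5) = 180.41 m.
1° of latitude spans πR/180 = 111125 m, so Δφ = 180.41 / 111125 × 3600 = 5.844″.

Δφ = 5.8″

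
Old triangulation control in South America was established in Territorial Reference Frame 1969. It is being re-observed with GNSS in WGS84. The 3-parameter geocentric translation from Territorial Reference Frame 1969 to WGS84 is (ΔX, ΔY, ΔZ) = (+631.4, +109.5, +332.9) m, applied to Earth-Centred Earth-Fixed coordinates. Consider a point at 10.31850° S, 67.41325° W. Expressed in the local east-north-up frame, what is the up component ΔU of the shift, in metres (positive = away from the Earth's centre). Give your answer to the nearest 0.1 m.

At φ = -10.31850°, λ = -67.41325°: sin φ = -0.179120, cos φ = 0.983827, sin λ = -0.923299, cos λ = 0.384082.
ΔU = cos φ cos λ·ΔX + cos φ sin λ·ΔY + sin φ·ΔZ = (0.983827)(0.384082)(631.4) + (0.983827)(-0.923299)(109.5) + (-0.179120)(332.9) = 79.49 m.

ΔU = 79.5 m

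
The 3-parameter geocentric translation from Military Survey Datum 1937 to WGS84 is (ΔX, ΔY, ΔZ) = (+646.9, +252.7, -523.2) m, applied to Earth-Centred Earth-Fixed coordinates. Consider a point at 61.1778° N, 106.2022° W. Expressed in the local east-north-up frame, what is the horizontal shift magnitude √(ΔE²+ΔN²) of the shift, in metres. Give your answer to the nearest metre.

563 m

At φ = 61.1778°, λ = -106.2022°: sin φ = 0.876120, cos φ = 0.482093, sin λ = -0.960283, cos λ = -0.279028.
ΔE = −sin λ·ΔX + cos λ·ΔY = −(-0.960283)·(646.9) + (-0.279028)·(252.7) = 550.70 m.
ΔN = −sin φ cos λ·ΔX − sin φ sin λ·ΔY + cos φ·ΔZ = −(0.876120)(-0.279028)(646.9) − (0.876120)(-0.960283)(252.7) + (0.482093)(-523.2) = 118.51 m.
Horizontal magnitude = √(ΔE² + ΔN²) = √(550.70² + 118.51²) = 563.30 m.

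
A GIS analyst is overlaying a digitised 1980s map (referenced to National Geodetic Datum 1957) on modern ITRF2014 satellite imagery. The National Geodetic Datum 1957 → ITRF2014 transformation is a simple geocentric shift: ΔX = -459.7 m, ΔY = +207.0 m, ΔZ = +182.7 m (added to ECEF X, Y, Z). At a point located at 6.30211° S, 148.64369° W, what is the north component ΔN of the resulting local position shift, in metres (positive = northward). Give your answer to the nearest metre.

ΔN = 213 m

The local north axis is (−sin φ cos λ, −sin φ sin λ, cos φ), giving ΔN = 43.092 − 11.824 + 181.596 = 212.86 m.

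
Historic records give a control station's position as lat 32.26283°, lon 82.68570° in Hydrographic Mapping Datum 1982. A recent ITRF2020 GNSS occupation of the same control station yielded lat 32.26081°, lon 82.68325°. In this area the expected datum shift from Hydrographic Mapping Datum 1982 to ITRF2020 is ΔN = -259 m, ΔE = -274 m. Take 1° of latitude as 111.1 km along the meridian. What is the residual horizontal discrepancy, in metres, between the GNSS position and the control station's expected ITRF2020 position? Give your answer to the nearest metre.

56 m

Observed coordinate differences: Δφ = -0.00202°, Δλ = -0.00245°.
Converting to metres (1° lat = 111100 m, cos φ = 0.845608): observed ΔN = -224.4 m, observed ΔE = -230.2 m.
Subtracting the expected shift leaves a residual of -224.4 − (-259) = 34.6 m north and -230.2 − (-274) = 43.8 m east.
Residual distance = √(34.6² + 43.8²) = 55.8 m.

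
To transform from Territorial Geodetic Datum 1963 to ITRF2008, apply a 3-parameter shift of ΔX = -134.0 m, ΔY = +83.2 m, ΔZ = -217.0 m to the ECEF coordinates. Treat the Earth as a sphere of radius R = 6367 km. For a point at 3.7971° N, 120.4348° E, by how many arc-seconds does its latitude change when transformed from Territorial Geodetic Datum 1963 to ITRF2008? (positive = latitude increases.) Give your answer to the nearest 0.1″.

Δφ = -7.3″

sin φ = 0.066223, cos φ = 0.997805, sin λ = 0.862206, cos λ = -0.506558.
North component: ΔN = −sin φ cos λ·ΔX − sin φ sin λ·ΔY + cos φ·ΔZ = −(0.066223)(-0.506558)(-134.0) − (0.066223)(0.862206)(83.2) + (0.997805)(-217.0) = -225.77 m.
1° of latitude spans πR/180 = 111125 m, so Δφ = -225.77 / 111125 × 3600 = -7.314″.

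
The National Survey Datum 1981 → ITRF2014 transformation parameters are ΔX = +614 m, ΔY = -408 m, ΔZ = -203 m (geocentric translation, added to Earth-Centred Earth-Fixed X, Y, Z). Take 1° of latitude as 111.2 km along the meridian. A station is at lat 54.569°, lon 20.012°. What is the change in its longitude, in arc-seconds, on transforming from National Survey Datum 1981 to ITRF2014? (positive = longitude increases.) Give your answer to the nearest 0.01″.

Δλ = -33.14″

sin φ = 0.814814, cos φ = 0.579722, sin λ = 0.342217, cos λ = 0.939621.
East component: ΔE = −sin λ·ΔX + cos λ·ΔY = −(0.342217)(614) + (0.939621)(-408) = -593.49 m.
1° of latitude spans 111200 m; at latitude φ, 1° of longitude spans that × cos φ = 64465.1 m, so Δλ = -593.49 / 64465.1 × 3600 = -33.143″.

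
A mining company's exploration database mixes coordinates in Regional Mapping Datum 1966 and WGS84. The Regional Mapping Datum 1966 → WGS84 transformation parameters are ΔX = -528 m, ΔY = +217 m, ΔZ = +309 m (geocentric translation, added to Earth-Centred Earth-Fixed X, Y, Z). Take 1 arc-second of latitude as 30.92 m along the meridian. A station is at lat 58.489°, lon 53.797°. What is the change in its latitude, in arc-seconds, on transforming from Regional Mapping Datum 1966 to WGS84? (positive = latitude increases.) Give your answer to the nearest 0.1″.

sin φ = 0.852540, cos φ = 0.522662, sin λ = 0.806929, cos λ = 0.590648.
North component: ΔN = −sin φ cos λ·ΔX − sin φ sin λ·ΔY + cos φ·ΔZ = −(0.852540)(0.590648)(-528) − (0.852540)(0.806929)(217) + (0.522662)(309) = 278.09 m.
1° of latitude spans 3600 × 30.92 = 111312 m, so Δφ = 278.09 / 111312 × 3600 = 8.994″.

Δφ = 9.0″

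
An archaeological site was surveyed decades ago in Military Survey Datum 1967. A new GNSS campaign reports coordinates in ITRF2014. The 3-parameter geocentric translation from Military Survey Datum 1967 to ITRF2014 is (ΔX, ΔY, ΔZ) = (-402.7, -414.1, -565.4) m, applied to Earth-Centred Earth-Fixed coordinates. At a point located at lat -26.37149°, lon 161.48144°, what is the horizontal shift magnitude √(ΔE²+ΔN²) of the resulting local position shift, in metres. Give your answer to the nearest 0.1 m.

653.7 m

The local east axis at (φ, λ) is (−sin λ, cos λ, 0), so ΔE = −sin(161.48144°)·(-402.7) + cos(161.48144°)·(-414.1) = 520.56 m.
The local north axis is (−sin φ cos λ, −sin φ sin λ, cos φ), giving ΔN = 169.613 − 58.421 − 506.560 = -395.37 m.
Horizontal magnitude = √(ΔE² + ΔN²) = √(520.56² + (-395.37)²) = 653.68 m.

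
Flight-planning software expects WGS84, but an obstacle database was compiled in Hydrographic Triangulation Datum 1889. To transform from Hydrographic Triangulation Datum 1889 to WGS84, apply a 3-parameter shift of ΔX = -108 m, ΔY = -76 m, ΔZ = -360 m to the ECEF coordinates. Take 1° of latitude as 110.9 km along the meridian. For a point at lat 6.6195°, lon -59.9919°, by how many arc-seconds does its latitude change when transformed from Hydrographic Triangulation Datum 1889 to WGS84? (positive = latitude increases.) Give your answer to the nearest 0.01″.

sin φ = 0.115275, cos φ = 0.993334, sin λ = -0.865955, cos λ = 0.500122.
North component: ΔN = −sin φ cos λ·ΔX − sin φ sin λ·ΔY + cos φ·ΔZ = −(0.115275)(0.500122)(-108) − (0.115275)(-0.865955)(-76) + (0.993334)(-360) = -358.96 m.
1° of latitude spans 110900 m, so Δφ = -358.96 / 110900 × 3600 = -11.652″.

Δφ = -11.65″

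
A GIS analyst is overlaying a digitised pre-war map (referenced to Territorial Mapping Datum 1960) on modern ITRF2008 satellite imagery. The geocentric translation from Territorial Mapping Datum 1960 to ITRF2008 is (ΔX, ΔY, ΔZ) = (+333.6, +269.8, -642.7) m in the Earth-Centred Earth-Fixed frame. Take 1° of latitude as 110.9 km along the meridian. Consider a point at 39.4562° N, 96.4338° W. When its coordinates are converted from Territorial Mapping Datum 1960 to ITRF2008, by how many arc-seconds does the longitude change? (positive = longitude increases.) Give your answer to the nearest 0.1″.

Δλ = 12.7″

sin φ = 0.635488, cos φ = 0.772111, sin λ = -0.993702, cos λ = -0.112055.
East component: ΔE = −sin λ·ΔX + cos λ·ΔY = −(-0.993702)(333.6) + (-0.112055)(269.8) = 301.27 m.
1° of latitude spans 110900 m; at latitude φ, 1° of longitude spans that × cos φ = 85627.1 m, so Δλ = 301.27 / 85627.1 × 3600 = 12.666″.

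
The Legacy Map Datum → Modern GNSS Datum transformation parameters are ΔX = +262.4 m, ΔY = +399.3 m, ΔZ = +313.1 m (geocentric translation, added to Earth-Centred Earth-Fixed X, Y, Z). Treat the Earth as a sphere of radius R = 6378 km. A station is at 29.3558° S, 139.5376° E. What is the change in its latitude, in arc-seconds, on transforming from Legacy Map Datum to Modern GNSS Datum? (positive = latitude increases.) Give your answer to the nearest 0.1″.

sin φ = -0.490232, cos φ = 0.871592, sin λ = 0.648949, cos λ = -0.760832.
North component: ΔN = −sin φ cos λ·ΔX − sin φ sin λ·ΔY + cos φ·ΔZ = −(-0.490232)(-0.760832)(262.4) − (-0.490232)(0.648949)(399.3) + (0.871592)(313.1) = 302.06 m.
1° of latitude spans πR/180 = 111317 m, so Δφ = 302.06 / 111317 × 3600 = 9.769″.

Δφ = 9.8″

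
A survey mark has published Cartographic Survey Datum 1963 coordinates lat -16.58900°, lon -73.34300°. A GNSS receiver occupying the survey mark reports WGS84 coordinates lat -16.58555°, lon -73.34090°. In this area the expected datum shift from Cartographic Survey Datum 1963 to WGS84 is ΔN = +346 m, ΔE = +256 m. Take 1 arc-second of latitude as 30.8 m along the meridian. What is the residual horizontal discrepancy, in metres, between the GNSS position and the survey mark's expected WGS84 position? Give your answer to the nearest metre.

49 m

Observed coordinate differences: Δφ = +0.00345°, Δλ = +0.00210°.
Converting to metres (1° lat = 110880 m, cos φ = 0.958377): observed ΔN = 382.5 m, observed ΔE = 223.2 m.
Subtracting the expected shift leaves a residual of 382.5 − (346) = 36.5 m north and 223.2 − (256) = -32.8 m east.
Residual distance = √(36.5² + (-32.8)²) = 49.1 m.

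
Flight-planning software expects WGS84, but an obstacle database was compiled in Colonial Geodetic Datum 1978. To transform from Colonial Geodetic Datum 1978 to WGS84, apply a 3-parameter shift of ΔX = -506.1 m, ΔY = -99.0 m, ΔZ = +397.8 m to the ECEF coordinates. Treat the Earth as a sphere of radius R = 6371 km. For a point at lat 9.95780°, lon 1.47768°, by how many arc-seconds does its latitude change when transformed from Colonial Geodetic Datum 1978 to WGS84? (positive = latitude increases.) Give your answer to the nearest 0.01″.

sin φ = 0.172923, cos φ = 0.984935, sin λ = 0.025788, cos λ = 0.999667.
North component: ΔN = −sin φ cos λ·ΔX − sin φ sin λ·ΔY + cos φ·ΔZ = −(0.172923)(0.999667)(-506.1) − (0.172923)(0.025788)(-99.0) + (0.984935)(397.8) = 479.74 m.
1° of latitude spans πR/180 = 111195 m, so Δφ = 479.74 / 111195 × 3600 = 15.532″.

Δφ = 15.53″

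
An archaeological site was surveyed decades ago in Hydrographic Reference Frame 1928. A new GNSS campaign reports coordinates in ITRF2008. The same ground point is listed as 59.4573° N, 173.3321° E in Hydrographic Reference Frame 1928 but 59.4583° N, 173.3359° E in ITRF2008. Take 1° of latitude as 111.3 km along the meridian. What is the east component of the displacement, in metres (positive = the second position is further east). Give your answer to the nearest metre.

Δφ = 59.4583° − 59.4573° = +0.0010°; Δλ = 173.3359° − 173.3321° = +0.0038°.
ΔN = Δφ × 111300 = 111.3 m; ΔE = Δλ × 111300 × cos(59.4573°) = +0.0038 × 111300 × 0.508180 = 214.9 m.

ΔE = 215 m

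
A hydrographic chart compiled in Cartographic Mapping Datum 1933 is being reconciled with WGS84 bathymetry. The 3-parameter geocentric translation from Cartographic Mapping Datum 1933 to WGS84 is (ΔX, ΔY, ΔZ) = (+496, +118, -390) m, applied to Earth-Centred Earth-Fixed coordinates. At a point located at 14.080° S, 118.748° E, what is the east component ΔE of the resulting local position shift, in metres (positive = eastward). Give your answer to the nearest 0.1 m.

The local east axis at (φ, λ) is (−sin λ, cos λ, 0), so ΔE = −sin(118.748°)·496 + cos(118.748°)·118 = -491.62 m.

ΔE = -491.6 m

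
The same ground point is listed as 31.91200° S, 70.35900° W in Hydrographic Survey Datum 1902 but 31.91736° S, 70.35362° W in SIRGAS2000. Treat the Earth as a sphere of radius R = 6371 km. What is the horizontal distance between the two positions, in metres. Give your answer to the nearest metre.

Δφ = -31.91736° − -31.91200° = -0.00536°; Δλ = -70.35362° − -70.35900° = +0.00538°.
1° along a meridian = πR/180 = 111195 m.
ΔN = Δφ × 111195 = -596.0 m; ΔE = Δλ × 111195 × cos(-31.91200°) = +0.00538 × 111195 × 0.848861 = 507.8 m.
Distance = √(ΔE² + ΔN²) = √(507.8² + (-596.0)²) = 783.0 m.

783 m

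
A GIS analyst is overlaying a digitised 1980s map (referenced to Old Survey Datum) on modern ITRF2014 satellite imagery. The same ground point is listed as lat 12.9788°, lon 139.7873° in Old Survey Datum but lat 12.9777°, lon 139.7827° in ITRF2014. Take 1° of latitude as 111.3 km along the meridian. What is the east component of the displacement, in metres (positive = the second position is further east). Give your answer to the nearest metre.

ΔE = -499 m

Δφ = 12.9777° − 12.9788° = -0.0011°; Δλ = 139.7827° − 139.7873° = -0.0046°.
ΔN = Δφ × 111300 = -122.4 m; ΔE = Δλ × 111300 × cos(12.9788°) = -0.0046 × 111300 × 0.974453 = -498.9 m.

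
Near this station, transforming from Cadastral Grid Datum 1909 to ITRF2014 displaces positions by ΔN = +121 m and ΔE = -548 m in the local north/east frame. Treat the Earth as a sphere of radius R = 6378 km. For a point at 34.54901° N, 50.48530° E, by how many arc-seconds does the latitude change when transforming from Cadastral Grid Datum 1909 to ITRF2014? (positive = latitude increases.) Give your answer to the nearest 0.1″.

On a sphere of radius R, 1 rad of latitude = R, so Δφ = ΔN / R = 121.0 / 6378000 = 1.8971e-05 rad = 3.913″.

Δφ = 3.9″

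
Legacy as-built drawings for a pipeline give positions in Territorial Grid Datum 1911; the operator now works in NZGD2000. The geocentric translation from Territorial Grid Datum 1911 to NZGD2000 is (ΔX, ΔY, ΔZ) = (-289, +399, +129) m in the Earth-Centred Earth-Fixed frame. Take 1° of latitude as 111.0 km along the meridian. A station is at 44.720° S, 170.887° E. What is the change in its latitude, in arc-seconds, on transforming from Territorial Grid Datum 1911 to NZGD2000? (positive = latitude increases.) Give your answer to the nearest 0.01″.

Δφ = 10.93″

sin φ = -0.703643, cos φ = 0.710554, sin λ = 0.158382, cos λ = -0.987378.
North component: ΔN = −sin φ cos λ·ΔX − sin φ sin λ·ΔY + cos φ·ΔZ = −(-0.703643)(-0.987378)(-289) − (-0.703643)(0.158382)(399) + (0.710554)(129) = 336.91 m.
1° of latitude spans 111000 m, so Δφ = 336.91 / 111000 × 3600 = 10.927″.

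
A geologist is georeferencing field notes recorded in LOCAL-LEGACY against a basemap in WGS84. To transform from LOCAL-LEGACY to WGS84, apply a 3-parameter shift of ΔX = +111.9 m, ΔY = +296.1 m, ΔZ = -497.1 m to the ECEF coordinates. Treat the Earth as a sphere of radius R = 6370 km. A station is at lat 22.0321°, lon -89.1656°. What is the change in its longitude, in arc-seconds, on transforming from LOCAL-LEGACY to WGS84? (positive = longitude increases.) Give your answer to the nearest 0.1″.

sin φ = 0.375126, cos φ = 0.926974, sin λ = -0.999894, cos λ = 0.014563.
East component: ΔE = −sin λ·ΔX + cos λ·ΔY = −(-0.999894)(111.9) + (0.014563)(296.1) = 116.20 m.
1° of latitude spans πR/180 = 111177 m; at latitude φ, 1° of longitude spans that × cos φ = 103058.6 m, so Δλ = 116.20 / 103058.6 × 3600 = 4.059″.

Δλ = 4.1″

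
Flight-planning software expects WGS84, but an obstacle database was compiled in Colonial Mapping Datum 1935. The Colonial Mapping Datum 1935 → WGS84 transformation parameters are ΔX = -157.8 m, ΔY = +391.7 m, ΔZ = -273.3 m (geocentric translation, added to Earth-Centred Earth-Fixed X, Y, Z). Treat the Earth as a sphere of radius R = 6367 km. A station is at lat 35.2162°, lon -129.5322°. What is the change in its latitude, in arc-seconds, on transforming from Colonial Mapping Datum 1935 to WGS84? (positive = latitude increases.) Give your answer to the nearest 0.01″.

Δφ = -3.47″

sin φ = 0.576663, cos φ = 0.816982, sin λ = -0.771267, cos λ = -0.636512.
North component: ΔN = −sin φ cos λ·ΔX − sin φ sin λ·ΔY + cos φ·ΔZ = −(0.576663)(-0.636512)(-157.8) − (0.576663)(-0.771267)(391.7) + (0.816982)(-273.3) = -106.99 m.
1° of latitude spans πR/180 = 111125 m, so Δφ = -106.99 / 111125 × 3600 = -3.466″.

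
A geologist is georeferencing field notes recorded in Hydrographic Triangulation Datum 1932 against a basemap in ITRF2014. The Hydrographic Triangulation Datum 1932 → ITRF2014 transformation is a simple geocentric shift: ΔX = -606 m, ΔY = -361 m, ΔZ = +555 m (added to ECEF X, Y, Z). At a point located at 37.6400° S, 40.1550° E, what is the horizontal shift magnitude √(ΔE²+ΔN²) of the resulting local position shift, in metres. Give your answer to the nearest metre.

116 m

The local east axis at (φ, λ) is (−sin λ, cos λ, 0), so ΔE = −sin(40.1550°)·(-606) + cos(40.1550°)·(-361) = 114.87 m.
The local north axis is (−sin φ cos λ, −sin φ sin λ, cos φ), giving ΔN = -282.856 − 142.167 + 439.484 = 14.46 m.
Horizontal magnitude = √(ΔE² + ΔN²) = √(114.87² + 14.46²) = 115.78 m.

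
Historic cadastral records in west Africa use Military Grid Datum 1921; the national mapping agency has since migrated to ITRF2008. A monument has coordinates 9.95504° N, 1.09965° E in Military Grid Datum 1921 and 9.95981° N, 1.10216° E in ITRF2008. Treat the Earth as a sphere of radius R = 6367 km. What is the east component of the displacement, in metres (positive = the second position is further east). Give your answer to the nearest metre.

Δφ = 9.95981° − 9.95504° = +0.00477°; Δλ = 1.10216° − 1.09965° = +0.00251°.
1° along a meridian = πR/180 = 111125 m.
ΔN = Δφ × 111125 = 530.1 m; ΔE = Δλ × 111125 × cos(9.95504°) = +0.00251 × 111125 × 0.984944 = 274.7 m.

ΔE = 275 m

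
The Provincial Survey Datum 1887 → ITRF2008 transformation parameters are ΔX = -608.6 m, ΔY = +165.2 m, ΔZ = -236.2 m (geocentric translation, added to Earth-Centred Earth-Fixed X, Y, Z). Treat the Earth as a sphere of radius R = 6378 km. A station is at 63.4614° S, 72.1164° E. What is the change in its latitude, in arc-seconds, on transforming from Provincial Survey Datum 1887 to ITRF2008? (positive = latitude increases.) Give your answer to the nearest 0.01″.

sin φ = -0.894634, cos φ = 0.446801, sin λ = 0.951682, cos λ = 0.307084.
North component: ΔN = −sin φ cos λ·ΔX − sin φ sin λ·ΔY + cos φ·ΔZ = −(-0.894634)(0.307084)(-608.6) − (-0.894634)(0.951682)(165.2) + (0.446801)(-236.2) = -132.08 m.
1° of latitude spans πR/180 = 111317 m, so Δφ = -132.08 / 111317 × 3600 = -4.272″.

Δφ = -4.27″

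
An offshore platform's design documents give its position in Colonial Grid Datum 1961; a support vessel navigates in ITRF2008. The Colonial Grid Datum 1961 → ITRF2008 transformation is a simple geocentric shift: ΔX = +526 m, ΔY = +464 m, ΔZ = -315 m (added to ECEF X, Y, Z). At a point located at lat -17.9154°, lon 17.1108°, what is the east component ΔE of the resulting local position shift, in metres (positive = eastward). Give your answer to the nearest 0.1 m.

ΔE = 288.7 m

The local east axis at (φ, λ) is (−sin λ, cos λ, 0), so ΔE = −sin(17.1108°)·526 + cos(17.1108°)·464 = 288.70 m.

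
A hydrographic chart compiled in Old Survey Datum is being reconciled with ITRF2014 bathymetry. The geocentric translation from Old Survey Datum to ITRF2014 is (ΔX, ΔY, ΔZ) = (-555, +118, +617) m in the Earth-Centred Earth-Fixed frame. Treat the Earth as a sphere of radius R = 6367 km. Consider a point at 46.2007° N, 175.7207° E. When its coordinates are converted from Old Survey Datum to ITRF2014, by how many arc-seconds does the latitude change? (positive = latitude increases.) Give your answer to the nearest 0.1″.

sin φ = 0.721769, cos φ = 0.692134, sin λ = 0.074618, cos λ = -0.997212.
North component: ΔN = −sin φ cos λ·ΔX − sin φ sin λ·ΔY + cos φ·ΔZ = −(0.721769)(-0.997212)(-555) − (0.721769)(0.074618)(118) + (0.692134)(617) = 21.23 m.
1° of latitude spans πR/180 = 111125 m, so Δφ = 21.23 / 111125 × 3600 = 0.688″.

Δφ = 0.7″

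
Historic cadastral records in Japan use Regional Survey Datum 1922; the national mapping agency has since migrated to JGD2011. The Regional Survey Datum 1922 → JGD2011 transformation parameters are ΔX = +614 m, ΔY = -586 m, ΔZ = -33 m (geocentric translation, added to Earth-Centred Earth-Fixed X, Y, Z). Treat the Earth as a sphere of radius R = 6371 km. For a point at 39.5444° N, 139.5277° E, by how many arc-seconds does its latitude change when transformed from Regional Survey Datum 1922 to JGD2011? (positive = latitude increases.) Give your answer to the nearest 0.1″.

sin φ = 0.636676, cos φ = 0.771131, sin λ = 0.649080, cos λ = -0.760720.
North component: ΔN = −sin φ cos λ·ΔX − sin φ sin λ·ΔY + cos φ·ΔZ = −(0.636676)(-0.760720)(614) − (0.636676)(0.649080)(-586) + (0.771131)(-33) = 514.10 m.
1° of latitude spans πR/180 = 111195 m, so Δφ = 514.10 / 111195 × 3600 = 16.644″.

Δφ = 16.6″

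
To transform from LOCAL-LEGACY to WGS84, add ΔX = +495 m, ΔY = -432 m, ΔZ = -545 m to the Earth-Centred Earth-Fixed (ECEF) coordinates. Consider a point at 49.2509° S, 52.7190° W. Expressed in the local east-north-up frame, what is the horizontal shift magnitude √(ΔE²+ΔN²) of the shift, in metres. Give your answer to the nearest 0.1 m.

The local east axis at (φ, λ) is (−sin λ, cos λ, 0), so ΔE = −sin(-52.7190°)·495 + cos(-52.7190°)·(-432) = 132.19 m.
The local north axis is (−sin φ cos λ, −sin φ sin λ, cos φ), giving ΔN = 227.147 + 260.402 − 355.748 = 131.80 m.
Horizontal magnitude = √(ΔE² + ΔN²) = √(132.19² + 131.80²) = 186.67 m.

186.7 m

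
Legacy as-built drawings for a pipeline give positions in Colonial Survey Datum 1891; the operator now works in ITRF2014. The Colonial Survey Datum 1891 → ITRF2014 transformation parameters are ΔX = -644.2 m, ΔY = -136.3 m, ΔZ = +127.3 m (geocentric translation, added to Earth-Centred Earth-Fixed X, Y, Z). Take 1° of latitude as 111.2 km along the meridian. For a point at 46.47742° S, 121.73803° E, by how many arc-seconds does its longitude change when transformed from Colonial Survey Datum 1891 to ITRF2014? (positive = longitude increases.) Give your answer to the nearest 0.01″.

sin φ = -0.725103, cos φ = 0.688640, sin λ = 0.850462, cos λ = -0.526036.
East component: ΔE = −sin λ·ΔX + cos λ·ΔY = −(0.850462)(-644.2) + (-0.526036)(-136.3) = 619.57 m.
1° of latitude spans 111200 m; at latitude φ, 1° of longitude spans that × cos φ = 76576.8 m, so Δλ = 619.57 / 76576.8 × 3600 = 29.127″.

Δλ = 29.13″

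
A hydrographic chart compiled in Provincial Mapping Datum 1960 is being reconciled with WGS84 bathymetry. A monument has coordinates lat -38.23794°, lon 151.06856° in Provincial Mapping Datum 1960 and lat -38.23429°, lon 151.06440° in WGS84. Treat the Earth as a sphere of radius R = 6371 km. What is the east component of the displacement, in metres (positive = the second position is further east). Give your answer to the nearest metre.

ΔE = -363 m

Δφ = -38.23429° − -38.23794° = +0.00365°; Δλ = 151.06440° − 151.06856° = -0.00416°.
1° along a meridian = πR/180 = 111195 m.
ΔN = Δφ × 111195 = 405.9 m; ΔE = Δλ × 111195 × cos(-38.23794°) = -0.00416 × 111195 × 0.785447 = -363.3 m.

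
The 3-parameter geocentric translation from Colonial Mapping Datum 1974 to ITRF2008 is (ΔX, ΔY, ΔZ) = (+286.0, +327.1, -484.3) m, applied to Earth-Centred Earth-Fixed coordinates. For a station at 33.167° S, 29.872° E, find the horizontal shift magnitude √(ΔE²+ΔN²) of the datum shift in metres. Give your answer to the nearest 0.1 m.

The local east axis at (φ, λ) is (−sin λ, cos λ, 0), so ΔE = −sin(29.872°)·286.0 + cos(29.872°)·327.1 = 141.20 m.
The local north axis is (−sin φ cos λ, −sin φ sin λ, cos φ), giving ΔN = 135.677 + 89.129 − 405.398 = -180.59 m.
Horizontal magnitude = √(ΔE² + ΔN²) = √(141.20² + (-180.59)²) = 229.24 m.

229.2 m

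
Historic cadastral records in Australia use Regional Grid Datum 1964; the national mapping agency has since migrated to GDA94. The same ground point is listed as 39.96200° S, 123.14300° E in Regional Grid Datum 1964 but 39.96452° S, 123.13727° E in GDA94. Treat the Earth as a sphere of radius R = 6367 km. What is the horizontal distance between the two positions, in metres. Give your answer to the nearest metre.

563 m

Δφ = -39.96452° − -39.96200° = -0.00252°; Δλ = 123.13727° − 123.14300° = -0.00573°.
1° along a meridian = πR/180 = 111125 m.
ΔN = Δφ × 111125 = -280.0 m; ΔE = Δλ × 111125 × cos(-39.96200°) = -0.00573 × 111125 × 0.766471 = -488.0 m.
Distance = √(ΔE² + ΔN²) = √((-488.0)² + (-280.0)²) = 562.7 m.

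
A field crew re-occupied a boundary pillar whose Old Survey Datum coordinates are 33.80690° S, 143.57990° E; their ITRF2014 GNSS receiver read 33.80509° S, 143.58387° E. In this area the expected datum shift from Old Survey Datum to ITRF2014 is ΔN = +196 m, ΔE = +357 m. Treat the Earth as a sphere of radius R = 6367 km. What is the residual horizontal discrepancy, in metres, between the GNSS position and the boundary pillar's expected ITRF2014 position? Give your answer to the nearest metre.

11 m

Observed coordinate differences: Δφ = +0.00181°, Δλ = +0.00397°.
Converting to metres (1° lat = 111125 m, cos φ = 0.830917): observed ΔN = 201.1 m, observed ΔE = 366.6 m.
Subtracting the expected shift leaves a residual of 201.1 − (196) = 5.1 m north and 366.6 − (357) = 9.6 m east.
Residual distance = √(5.1² + 9.6²) = 10.9 m.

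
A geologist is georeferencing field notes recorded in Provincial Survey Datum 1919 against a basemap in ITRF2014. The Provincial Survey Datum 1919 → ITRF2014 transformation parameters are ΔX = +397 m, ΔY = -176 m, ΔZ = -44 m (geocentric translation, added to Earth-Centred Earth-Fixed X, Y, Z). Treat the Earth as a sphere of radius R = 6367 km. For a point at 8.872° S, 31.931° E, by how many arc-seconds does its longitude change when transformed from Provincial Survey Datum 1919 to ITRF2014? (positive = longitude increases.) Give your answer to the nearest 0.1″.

Δλ = -11.8″

sin φ = -0.154228, cos φ = 0.988035, sin λ = 0.528898, cos λ = 0.848686.
East component: ΔE = −sin λ·ΔX + cos λ·ΔY = −(0.528898)(397) + (0.848686)(-176) = -359.34 m.
1° of latitude spans πR/180 = 111125 m; at latitude φ, 1° of longitude spans that × cos φ = 109795.5 m, so Δλ = -359.34 / 109795.5 × 3600 = -11.782″.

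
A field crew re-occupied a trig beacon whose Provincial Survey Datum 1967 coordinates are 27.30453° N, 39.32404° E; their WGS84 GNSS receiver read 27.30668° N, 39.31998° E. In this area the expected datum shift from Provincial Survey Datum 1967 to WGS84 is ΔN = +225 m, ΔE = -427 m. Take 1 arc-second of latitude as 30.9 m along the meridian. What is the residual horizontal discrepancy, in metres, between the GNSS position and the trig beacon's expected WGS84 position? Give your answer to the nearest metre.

Observed coordinate differences: Δφ = +0.00215°, Δλ = -0.00406°.
Converting to metres (1° lat = 111240 m, cos φ = 0.888581): observed ΔN = 239.2 m, observed ΔE = -401.3 m.
Subtracting the expected shift leaves a residual of 239.2 − (225) = 14.2 m north and -401.3 − (-427) = 25.7 m east.
Residual distance = √(14.2² + 25.7²) = 29.3 m.

29 m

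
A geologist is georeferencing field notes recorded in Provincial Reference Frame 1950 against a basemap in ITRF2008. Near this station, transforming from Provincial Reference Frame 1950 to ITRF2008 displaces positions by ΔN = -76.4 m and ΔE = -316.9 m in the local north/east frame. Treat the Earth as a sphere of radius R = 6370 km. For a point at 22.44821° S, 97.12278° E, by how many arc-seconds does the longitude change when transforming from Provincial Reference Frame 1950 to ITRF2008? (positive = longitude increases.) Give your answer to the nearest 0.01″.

At latitude -22.44821°, cos φ = 0.924225.
One radian of longitude at latitude φ spans R cos φ, so Δλ = ΔE / (R cos φ) = -316.9 / (6370000 × 0.924225) = -5.3828e-05 rad = -11.103″.

Δλ = -11.10″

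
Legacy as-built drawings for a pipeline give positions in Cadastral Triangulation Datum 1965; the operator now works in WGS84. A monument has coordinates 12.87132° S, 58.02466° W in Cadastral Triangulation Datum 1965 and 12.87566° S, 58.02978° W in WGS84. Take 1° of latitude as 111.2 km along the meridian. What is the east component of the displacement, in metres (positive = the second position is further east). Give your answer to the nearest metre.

Δφ = -12.87566° − -12.87132° = -0.00434°; Δλ = -58.02978° − -58.02466° = -0.00512°.
ΔN = Δφ × 111200 = -482.6 m; ΔE = Δλ × 111200 × cos(-12.87132°) = -0.00512 × 111200 × 0.974873 = -555.0 m.

ΔE = -555 m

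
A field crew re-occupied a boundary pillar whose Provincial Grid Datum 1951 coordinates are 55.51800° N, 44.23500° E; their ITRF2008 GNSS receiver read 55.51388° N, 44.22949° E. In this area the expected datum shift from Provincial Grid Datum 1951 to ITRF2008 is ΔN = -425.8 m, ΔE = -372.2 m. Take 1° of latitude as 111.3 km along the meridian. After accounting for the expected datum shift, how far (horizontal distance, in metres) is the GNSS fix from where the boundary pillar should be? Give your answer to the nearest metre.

41 m

Observed coordinate differences: Δφ = -0.00412°, Δλ = -0.00551°.
Converting to metres (1° lat = 111300 m, cos φ = 0.566147): observed ΔN = -458.6 m, observed ΔE = -347.2 m.
Subtracting the expected shift leaves a residual of -458.6 − (-425.8) = -32.8 m north and -347.2 − (-372.2) = 25.0 m east.
Residual distance = √((-32.8)² + 25.0²) = 41.2 m.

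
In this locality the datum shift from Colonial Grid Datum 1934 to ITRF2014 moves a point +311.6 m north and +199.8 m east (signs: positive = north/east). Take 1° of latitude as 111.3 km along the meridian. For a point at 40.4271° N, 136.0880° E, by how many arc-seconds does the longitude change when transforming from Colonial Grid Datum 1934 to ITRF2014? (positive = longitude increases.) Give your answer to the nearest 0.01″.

At latitude 40.4271°, cos φ = 0.761232.
1° of longitude at this latitude = 111.3 × cos φ = 84.73 km, so Δλ = 199.8 / 84725.1 = 0.0023582° = 8.490″.

Δλ = 8.49″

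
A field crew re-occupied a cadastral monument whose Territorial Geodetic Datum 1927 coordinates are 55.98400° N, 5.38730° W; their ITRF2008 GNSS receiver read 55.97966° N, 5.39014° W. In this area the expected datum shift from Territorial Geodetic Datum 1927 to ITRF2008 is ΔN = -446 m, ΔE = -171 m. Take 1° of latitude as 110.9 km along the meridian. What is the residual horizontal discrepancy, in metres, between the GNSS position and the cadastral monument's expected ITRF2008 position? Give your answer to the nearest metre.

Observed coordinate differences: Δφ = -0.00434°, Δλ = -0.00284°.
Converting to metres (1° lat = 110900 m, cos φ = 0.559424): observed ΔN = -481.3 m, observed ΔE = -176.2 m.
Subtracting the expected shift leaves a residual of -481.3 − (-446) = -35.3 m north and -176.2 − (-171) = -5.2 m east.
Residual distance = √((-35.3)² + (-5.2)²) = 35.7 m.

36 m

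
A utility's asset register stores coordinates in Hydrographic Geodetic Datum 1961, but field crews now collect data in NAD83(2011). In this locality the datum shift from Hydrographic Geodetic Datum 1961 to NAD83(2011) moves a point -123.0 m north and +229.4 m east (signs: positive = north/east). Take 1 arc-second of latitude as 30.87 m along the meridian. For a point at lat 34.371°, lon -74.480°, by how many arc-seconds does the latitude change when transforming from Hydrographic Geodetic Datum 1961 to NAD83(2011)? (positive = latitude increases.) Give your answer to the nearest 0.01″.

Δφ = -3.98″

1″ of latitude = 30.87 m, so Δφ = -123.0 / 30.87 = -3.984″.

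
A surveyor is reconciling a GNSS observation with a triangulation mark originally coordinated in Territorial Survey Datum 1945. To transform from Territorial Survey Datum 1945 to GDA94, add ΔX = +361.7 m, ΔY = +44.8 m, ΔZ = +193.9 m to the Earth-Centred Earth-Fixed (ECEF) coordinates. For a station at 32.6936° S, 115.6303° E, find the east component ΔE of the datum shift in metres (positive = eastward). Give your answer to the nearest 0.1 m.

ΔE = -345.5 m

At φ = -32.6936°, λ = 115.6303°: sin φ = -0.540146, cos φ = 0.841571, sin λ = 0.901604, cos λ = -0.432563.
ΔE = −sin λ·ΔX + cos λ·ΔY = −(0.901604)·(361.7) + (-0.432563)·(44.8) = -345.49 m.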